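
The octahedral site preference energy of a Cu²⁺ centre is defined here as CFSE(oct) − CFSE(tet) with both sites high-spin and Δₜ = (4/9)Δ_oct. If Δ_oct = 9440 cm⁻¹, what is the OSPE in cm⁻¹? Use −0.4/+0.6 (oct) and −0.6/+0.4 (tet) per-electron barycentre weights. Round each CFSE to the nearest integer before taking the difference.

-3986

Cu sits in group 11; removing 2 electrons leaves Cu²⁺ with 11 − 2 = 9 d electrons.
In an octahedral site d⁹ (HS) is t₂g⁶ eg³, giving CFSE(oct) = -0.6Δ_oct = -5664 cm⁻¹.
In a tetrahedral site the filling is e⁴ t₂⁵: CFSE(tet) = -0.4Δₜ = -0.4 × (4/9)(9440) = -1678 cm⁻¹.
Subtracting, OSPE = -5664 − (-1678) = -3986 cm⁻¹.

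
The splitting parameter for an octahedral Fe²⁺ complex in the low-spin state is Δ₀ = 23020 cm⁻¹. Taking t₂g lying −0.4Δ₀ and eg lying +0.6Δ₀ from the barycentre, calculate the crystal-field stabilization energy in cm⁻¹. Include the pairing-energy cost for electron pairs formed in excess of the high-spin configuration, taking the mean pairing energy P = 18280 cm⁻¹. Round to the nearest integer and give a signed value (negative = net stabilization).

-18688

Fe²⁺: group 8, so d-count = 8 − 2 = 6.
Configuration: t₂g⁶ eg⁰.
The orbital stabilization is -2.4Δ₀ = -2.4 × 23020 = -55248 cm⁻¹.
Relative to high-spin t₂g⁴ eg² (1 paired), the low-spin configuration has 2 additional pairs, contributing +2 × 18280 = +36560 cm⁻¹.
Net CFSE = -55248 + 36560 = -18688 cm⁻¹.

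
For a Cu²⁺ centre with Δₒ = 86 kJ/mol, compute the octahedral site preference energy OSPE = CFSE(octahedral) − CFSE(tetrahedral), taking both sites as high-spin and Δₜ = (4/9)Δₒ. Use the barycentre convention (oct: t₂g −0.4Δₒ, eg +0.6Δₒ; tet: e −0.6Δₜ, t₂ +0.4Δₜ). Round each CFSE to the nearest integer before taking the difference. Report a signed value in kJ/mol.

-37

Cu is in group 11, so Cu²⁺ is d⁹ (11 − 2 = 9).
In an octahedral site d⁹ (HS) is t2g^6 e_g^3, giving CFSE(oct) = -0.6Δₒ = -52 kJ/mol.
In a tetrahedral site the filling is e^4 t2^5: CFSE(tet) = -0.4Δₜ = -0.4 × (4/9)(86) = -15 kJ/mol.
OSPE = -52 − (-15) = -37 kJ/mol.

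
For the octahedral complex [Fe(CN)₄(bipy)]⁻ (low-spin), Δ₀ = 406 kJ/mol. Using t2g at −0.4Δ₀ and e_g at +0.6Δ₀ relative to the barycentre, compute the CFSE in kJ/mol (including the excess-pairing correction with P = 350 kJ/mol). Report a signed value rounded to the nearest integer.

-112

Ligand charges: 4×(-1) from CN⁻ and 1×(+0) from bipy sum to -4; with overall charge -1, Fe is +3.
Fe³⁺: group 8, so d-count = 8 − 3 = 5.
Electron filling gives t2g^5 e_g^0.
CFSE(orbital) = 5×(-0.4Δ₀) + 0×(0.6Δ₀) = -2.0Δ₀; with Δ₀ = 406 kJ/mol that is -812 kJ/mol.
Relative to high-spin t2g^3 e_g^2 (0 paired), the low-spin configuration has 2 additional pairs, contributing +2 × 350 = +700 kJ/mol.
Net CFSE = -812 + 700 = -112 kJ/mol.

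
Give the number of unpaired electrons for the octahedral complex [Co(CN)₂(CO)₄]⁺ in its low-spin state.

Ligand charges: 2×(-1) from CN⁻ and 4×(+0) from CO sum to -2; with overall charge +1, Co is +3.
Co sits in group 9; removing 3 electrons leaves Co³⁺ with 9 − 3 = 6 d electrons.
Configuration: t₂g⁶ eg⁰, giving 0 unpaired electrons.

0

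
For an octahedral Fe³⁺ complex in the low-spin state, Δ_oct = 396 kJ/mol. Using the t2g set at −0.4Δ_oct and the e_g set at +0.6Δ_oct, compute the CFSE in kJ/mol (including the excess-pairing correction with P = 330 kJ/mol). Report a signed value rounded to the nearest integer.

Group 8 minus oxidation state +3 gives a d⁵ configuration for Fe³⁺.
Configuration: t2g^5 e_g^0.
CFSE(orbital) = 5×(-0.4Δ_oct) + 0×(0.6Δ_oct) = -2.0Δ_oct; with Δ_oct = 396 kJ/mol that is -792 kJ/mol.
Pairing penalty: 2 pairs vs 0 in the high-spin reference → 2 extra × P = 660 kJ/mol.
Net CFSE = -792 + 660 = -132 kJ/mol.

-132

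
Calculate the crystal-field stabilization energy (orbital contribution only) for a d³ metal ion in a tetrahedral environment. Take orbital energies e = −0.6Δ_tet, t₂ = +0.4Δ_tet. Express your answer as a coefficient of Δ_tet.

With tetrahedral geometry the complex is necessarily high-spin.
Configuration: e² t₂¹.
CFSE = 2(-0.6Δ_tet) + 1(0.4Δ_tet) = -1.2Δ_tet + 0.4Δ_tet = -0.8Δ_tet.

-0.8 Δ_tet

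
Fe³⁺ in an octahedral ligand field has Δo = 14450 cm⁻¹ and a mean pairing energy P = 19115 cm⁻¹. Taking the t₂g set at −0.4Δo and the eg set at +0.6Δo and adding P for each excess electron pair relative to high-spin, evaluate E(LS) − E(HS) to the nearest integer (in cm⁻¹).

Fe is in group 8, so Fe³⁺ is d⁵ (8 − 3 = 5).
High-spin: t₂g³ eg², CFSE = 0.0Δo = 0 cm⁻¹.
Low-spin: t₂g⁵ eg⁰, orbital CFSE = -2.0Δo = -28900 cm⁻¹; plus 2 excess pairs × P = +38230 cm⁻¹; total 9330 cm⁻¹.
The difference is 9330 − (0) = 9330 cm⁻¹, so high-spin lies lower.

9330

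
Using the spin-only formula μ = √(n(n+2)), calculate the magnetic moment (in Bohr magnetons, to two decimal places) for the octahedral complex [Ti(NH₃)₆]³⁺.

NH₃ is neutral, so the +3 overall charge sits on Ti: oxidation state +3.
Ti sits in group 4; removing 3 electrons leaves Ti³⁺ with 4 − 3 = 1 d electrons.
Configuration: t₂g¹ eg⁰ → 1 unpaired electron.
μ(spin-only) = √[1(1+2)] = √3 ≈ 1.73 Bohr magnetons.

1.73 Bohr magnetons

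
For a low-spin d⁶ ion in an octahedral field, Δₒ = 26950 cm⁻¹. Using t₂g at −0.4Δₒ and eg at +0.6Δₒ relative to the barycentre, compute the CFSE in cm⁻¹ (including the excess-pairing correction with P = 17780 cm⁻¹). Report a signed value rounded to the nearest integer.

Electron filling gives t₂g⁶ eg⁰.
Orbital CFSE = 6(-0.4) + 0(0.6) = -2.4Δₒ = -2.4 × 26950 = -64680 cm⁻¹.
Pairing penalty: 3 pairs vs 1 in the high-spin reference → 2 extra × P = 35560 cm⁻¹.
Combining: -64680 + 35560 = -29120 cm⁻¹.

-29120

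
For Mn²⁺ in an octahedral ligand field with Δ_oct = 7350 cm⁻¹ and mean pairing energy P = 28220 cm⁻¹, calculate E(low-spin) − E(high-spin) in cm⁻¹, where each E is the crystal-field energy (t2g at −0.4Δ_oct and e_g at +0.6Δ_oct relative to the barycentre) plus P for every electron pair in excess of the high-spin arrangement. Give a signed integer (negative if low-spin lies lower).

Mn is in group 7, so Mn²⁺ is d⁵ (7 − 2 = 5).
High-spin d⁵ fills as t2g^3 e_g^2 with CFSE 3(−0.4) + 2(+0.6) = 0.0Δ_oct = 0 cm⁻¹.
Low-spin t2g^5 e_g^0 gives -2.0Δ_oct = -14700 cm⁻¹, but forming 2 extra pairs costs 2P = 56440 cm⁻¹, so E(LS) = -14700 + 56440 = 41740 cm⁻¹.
Thus E(LS) − E(HS) = 41740 cm⁻¹.

41740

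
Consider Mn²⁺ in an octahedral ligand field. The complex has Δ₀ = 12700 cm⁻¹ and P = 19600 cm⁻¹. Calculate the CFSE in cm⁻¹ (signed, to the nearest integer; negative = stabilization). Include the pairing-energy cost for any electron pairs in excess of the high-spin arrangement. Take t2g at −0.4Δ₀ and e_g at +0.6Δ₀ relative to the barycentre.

Group 7 minus oxidation state +2 gives a d⁵ configuration for Mn²⁺.
Δ₀ < P, so pairing is avoided: the ground state is high-spin.
Configuration: t2g^3 e_g^2.
Orbital CFSE = 0.0Δ₀ = 0.0 × 12700 = 0 cm⁻¹.
High-spin has no excess pairs, so no pairing correction applies.

0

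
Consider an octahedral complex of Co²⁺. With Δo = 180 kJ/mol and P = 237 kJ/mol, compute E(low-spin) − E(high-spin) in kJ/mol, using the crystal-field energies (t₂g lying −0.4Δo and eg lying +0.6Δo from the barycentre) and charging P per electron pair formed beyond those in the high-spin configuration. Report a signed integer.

57

Co sits in group 9; removing 2 electrons leaves Co²⁺ with 9 − 2 = 7 d electrons.
High-spin d⁷ fills as t₂g⁵ eg² with CFSE 5(−0.4) + 2(+0.6) = -0.8Δo = -144 kJ/mol.
For low-spin the configuration is t₂g⁶ eg¹: orbital energy -1.8 × 180 = -324 kJ/mol, and 1 additional pair relative to high-spin adds 237 kJ/mol, giving -87 kJ/mol.
Thus E(LS) − E(HS) = 57 kJ/mol.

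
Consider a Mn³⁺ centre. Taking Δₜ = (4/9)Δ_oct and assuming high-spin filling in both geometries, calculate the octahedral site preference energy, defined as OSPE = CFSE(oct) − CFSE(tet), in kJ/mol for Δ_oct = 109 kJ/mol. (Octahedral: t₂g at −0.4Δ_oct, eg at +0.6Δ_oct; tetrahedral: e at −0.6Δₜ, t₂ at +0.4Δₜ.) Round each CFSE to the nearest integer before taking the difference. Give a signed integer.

Mn is in group 7, so Mn³⁺ is d⁴ (7 − 3 = 4).
Octahedral (high-spin): t2g^3 e_g^1, CFSE = 3(−0.4) + 1(+0.6) = -0.6Δ_oct = -0.6 × 109 = -65 kJ/mol.
Tetrahedral: e^2 t2^2, CFSE = 2(−0.6) + 2(+0.4) = -0.4Δₜ = -0.4 × (4/9) × 109 = -19 kJ/mol.
OSPE = -65 − (-19) = -46 kJ/mol.

-46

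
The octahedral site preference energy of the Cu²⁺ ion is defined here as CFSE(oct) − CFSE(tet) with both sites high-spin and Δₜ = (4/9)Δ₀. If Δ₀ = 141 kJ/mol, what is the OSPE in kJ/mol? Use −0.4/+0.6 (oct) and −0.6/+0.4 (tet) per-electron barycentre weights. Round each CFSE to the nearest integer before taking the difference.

Cu²⁺: group 11, so d-count = 11 − 2 = 9.
Octahedral (high-spin): t2g^6 e_g^3, CFSE = 6(−0.4) + 3(+0.6) = -0.6Δ₀ = -0.6 × 141 = -85 kJ/mol.
Tetrahedral e^4 t2^5 gives -0.4Δₜ = -0.4 × (4/9) × 141 = -25 kJ/mol.
OSPE = CFSE(oct) − CFSE(tet) = -85 − (-25) = -60 kJ/mol.

-60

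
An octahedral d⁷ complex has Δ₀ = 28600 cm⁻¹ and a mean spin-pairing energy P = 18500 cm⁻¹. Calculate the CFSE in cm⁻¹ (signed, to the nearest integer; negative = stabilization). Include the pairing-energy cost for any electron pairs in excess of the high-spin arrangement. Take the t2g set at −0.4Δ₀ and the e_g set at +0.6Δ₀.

-32980

Δ₀ > P, so pairing is preferred: the ground state is low-spin.
That gives t2g^6 e_g^1.
Orbital CFSE = -1.8Δ₀ = -1.8 × 28600 = -51480 cm⁻¹.
Excess pairs vs high-spin: 3 − 2 = 1; pairing cost = +18500 cm⁻¹.
Net CFSE = -51480 + 18500 = -32980 cm⁻¹.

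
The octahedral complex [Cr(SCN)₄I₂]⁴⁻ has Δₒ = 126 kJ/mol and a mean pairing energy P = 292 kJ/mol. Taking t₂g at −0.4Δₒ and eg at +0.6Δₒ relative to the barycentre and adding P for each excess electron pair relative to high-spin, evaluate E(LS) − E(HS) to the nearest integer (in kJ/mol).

Ligand charges: 4×(-1) from SCN⁻ and 2×(-1) from I⁻ sum to -6; with overall charge -4, Cr is +2.
Group 6 minus oxidation state +2 gives a d⁴ configuration for Cr²⁺.
High-spin d⁴ fills as t₂g³ eg¹ with CFSE 3(−0.4) + 1(+0.6) = -0.6Δₒ = -76 kJ/mol.
Low-spin: t₂g⁴ eg⁰, orbital CFSE = -1.6Δₒ = -202 kJ/mol; plus 1 excess pair × P = +292 kJ/mol; total 90 kJ/mol.
E(LS) − E(HS) = 90 − (-76) = 166 kJ/mol.

166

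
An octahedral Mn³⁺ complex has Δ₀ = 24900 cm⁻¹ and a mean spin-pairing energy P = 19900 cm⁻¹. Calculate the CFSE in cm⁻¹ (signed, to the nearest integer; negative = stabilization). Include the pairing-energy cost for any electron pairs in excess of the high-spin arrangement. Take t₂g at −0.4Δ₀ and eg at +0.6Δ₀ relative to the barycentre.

-19940

Group 7 minus oxidation state +3 gives a d⁴ configuration for Mn³⁺.
Here Δ₀ > P (24900 > 19900), so the low-spin state is favoured.
Configuration: t₂g⁴ eg⁰.
Orbital CFSE = -1.6Δ₀ = -1.6 × 24900 = -39840 cm⁻¹.
Excess pairs vs high-spin: 1 − 0 = 1; pairing cost = +19900 cm⁻¹.
Net CFSE = -39840 + 19900 = -19940 cm⁻¹.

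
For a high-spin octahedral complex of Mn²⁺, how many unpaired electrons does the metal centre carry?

Mn²⁺: group 7, so d-count = 7 − 2 = 5.
Configuration: t2g^3 e_g^2, giving 5 unpaired electrons.

5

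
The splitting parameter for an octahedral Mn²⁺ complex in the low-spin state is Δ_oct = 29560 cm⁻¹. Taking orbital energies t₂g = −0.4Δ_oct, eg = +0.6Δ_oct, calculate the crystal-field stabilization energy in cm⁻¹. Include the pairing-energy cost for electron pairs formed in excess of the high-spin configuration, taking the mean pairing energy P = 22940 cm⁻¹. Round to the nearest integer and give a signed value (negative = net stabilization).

-13240

Group 7 minus oxidation state +2 gives a d⁵ configuration for Mn²⁺.
The d⁵ electrons fill as t₂g⁵ eg⁰.
The orbital stabilization is -2.0Δ_oct = -2.0 × 29560 = -59120 cm⁻¹.
High-spin d⁵ would be t₂g³ eg² with 0 pairs; low-spin has 2, so 2 excess pairs cost +2P = +45880 cm⁻¹.
Overall CFSE = -59120 + 45880 = -13240 cm⁻¹.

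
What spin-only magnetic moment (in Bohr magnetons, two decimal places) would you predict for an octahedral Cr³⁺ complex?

Cr³⁺: group 6, so d-count = 6 − 3 = 3.
Configuration: t₂g³ eg⁰ → 3 unpaired electrons.
μ(spin-only) = √[3(3+2)] = √15 ≈ 3.87 Bohr magnetons.

3.87 Bohr magnetons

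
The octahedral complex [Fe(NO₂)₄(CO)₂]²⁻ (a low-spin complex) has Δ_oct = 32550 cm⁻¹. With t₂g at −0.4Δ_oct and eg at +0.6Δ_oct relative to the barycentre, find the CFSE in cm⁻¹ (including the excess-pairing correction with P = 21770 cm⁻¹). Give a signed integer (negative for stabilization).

-34580

Ligand charges: 4×(-1) from NO₂⁻ and 2×(+0) from CO sum to -4; with overall charge -2, Fe is +2.
Group 8 minus oxidation state +2 gives a d⁶ configuration for Fe²⁺.
The d⁶ electrons fill as t₂g⁶ eg⁰.
The orbital stabilization is -2.4Δ_oct = -2.4 × 32550 = -78120 cm⁻¹.
Relative to high-spin t₂g⁴ eg² (1 paired), the low-spin configuration has 2 additional pairs, contributing +2 × 21770 = +43540 cm⁻¹.
Combining: -78120 + 43540 = -34580 cm⁻¹.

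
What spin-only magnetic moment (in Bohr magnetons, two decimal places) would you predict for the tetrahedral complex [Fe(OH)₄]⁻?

Each OH⁻ contributes -1; 4 × (-1) = -4. With overall charge -1, Fe is in the +3 oxidation state.
Fe³⁺: group 8, so d-count = 8 − 3 = 5.
Tetrahedral splitting is small, so the complex is high-spin.
Configuration: e² t₂³ → 5 unpaired electrons.
μ(spin-only) = √[5(5+2)] = √35 ≈ 5.92 Bohr magnetons.

5.92 Bohr magnetons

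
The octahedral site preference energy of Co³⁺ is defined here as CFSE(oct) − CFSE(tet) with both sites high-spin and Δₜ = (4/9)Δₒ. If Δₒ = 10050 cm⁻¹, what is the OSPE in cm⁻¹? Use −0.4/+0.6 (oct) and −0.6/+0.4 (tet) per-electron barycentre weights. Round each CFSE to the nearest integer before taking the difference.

-1340

Co sits in group 9; removing 3 electrons leaves Co³⁺ with 9 − 3 = 6 d electrons.
Octahedral (high-spin): t₂g⁴ eg², CFSE = 4(−0.4) + 2(+0.6) = -0.4Δₒ = -0.4 × 10050 = -4020 cm⁻¹.
Tetrahedral: e³ t₂³, CFSE = 3(−0.6) + 3(+0.4) = -0.6Δₜ = -0.6 × (4/9) × 10050 = -2680 cm⁻¹.
OSPE = CFSE(oct) − CFSE(tet) = -4020 − (-2680) = -1340 cm⁻¹.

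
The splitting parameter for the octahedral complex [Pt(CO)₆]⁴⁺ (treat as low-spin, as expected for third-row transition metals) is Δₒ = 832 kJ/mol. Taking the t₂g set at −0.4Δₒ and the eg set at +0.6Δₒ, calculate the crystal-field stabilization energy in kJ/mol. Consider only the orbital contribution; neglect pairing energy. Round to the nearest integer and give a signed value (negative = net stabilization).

CO is neutral, so the +4 overall charge sits on Pt: oxidation state +4.
Pt is in group 10, so Pt⁴⁺ is d⁶ (10 − 4 = 6).
The d⁶ electrons fill as t₂g⁶ eg⁰.
The orbital stabilization is -2.4Δₒ = -2.4 × 832 = -1997 kJ/mol.

-1997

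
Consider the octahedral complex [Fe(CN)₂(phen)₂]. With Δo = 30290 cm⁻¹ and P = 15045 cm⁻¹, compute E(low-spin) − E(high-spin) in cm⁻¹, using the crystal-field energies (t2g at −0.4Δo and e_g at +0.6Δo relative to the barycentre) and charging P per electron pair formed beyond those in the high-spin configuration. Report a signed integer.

Ligand charges: 2×(-1) from CN⁻ and 2×(+0) from phen sum to -2; with overall charge +0, Fe is +2.
Fe is in group 8, so Fe²⁺ is d⁶ (8 − 2 = 6).
High-spin: t2g^4 e_g^2, CFSE = -0.4Δo = -12116 cm⁻¹.
Low-spin t2g^6 e_g^0 gives -2.4Δo = -72696 cm⁻¹, but forming 2 extra pairs costs 2P = 30090 cm⁻¹, so E(LS) = -72696 + 30090 = -42606 cm⁻¹.
The difference is -42606 − (-12116) = -30490 cm⁻¹, so low-spin lies lower.

-30490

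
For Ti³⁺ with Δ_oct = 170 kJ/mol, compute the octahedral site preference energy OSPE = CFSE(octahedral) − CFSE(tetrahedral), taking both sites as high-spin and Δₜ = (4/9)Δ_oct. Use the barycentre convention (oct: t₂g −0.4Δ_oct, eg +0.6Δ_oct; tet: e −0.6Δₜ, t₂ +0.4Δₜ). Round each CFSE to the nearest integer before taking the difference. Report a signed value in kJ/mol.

Ti is in group 4, so Ti³⁺ is d¹ (4 − 3 = 1).
In an octahedral site d¹ (HS) is t₂g¹ eg⁰, giving CFSE(oct) = -0.4Δ_oct = -68 kJ/mol.
Tetrahedral e¹ t₂⁰ gives -0.6Δₜ = -0.6 × (4/9) × 170 = -45 kJ/mol.
OSPE = -68 − (-45) = -23 kJ/mol.

-23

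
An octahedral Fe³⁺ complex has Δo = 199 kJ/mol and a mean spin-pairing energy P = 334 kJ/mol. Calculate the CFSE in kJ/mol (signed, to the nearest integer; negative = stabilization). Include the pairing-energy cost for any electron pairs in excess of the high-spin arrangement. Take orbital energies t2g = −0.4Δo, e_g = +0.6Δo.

Fe³⁺: group 8, so d-count = 8 − 3 = 5.
Δo < P, so pairing is avoided: the ground state is high-spin.
Filling d⁵ accordingly: t2g^3 e_g^2.
Orbital CFSE = 0.0Δo = 0.0 × 199 = 0 kJ/mol.
High-spin has no excess pairs, so no pairing correction applies.

0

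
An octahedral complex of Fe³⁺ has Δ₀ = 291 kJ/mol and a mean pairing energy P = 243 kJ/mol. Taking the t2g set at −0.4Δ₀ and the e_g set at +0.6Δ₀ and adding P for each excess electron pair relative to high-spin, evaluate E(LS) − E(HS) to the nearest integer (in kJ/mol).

-96

Fe³⁺: group 8, so d-count = 8 − 3 = 5.
In the high-spin limit (t2g^3 e_g^2) the orbital term is 0.0Δ₀ = 0 kJ/mol, with no excess pairing.
For low-spin the configuration is t2g^5 e_g^0: orbital energy -2.0 × 291 = -582 kJ/mol, and 2 additional pairs relative to high-spin add 486 kJ/mol, giving -96 kJ/mol.
E(LS) − E(HS) = -96 − (0) = -96 kJ/mol.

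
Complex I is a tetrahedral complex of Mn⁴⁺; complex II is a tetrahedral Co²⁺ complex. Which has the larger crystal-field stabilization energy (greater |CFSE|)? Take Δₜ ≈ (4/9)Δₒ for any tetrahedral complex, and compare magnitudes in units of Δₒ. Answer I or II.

II

I: Group 7 minus oxidation state +4 gives a d³ configuration for Mn⁴⁺; Tetrahedral splitting is small, so the complex is high-spin; e^2 t2^1, CFSE = -0.8Δₜ ≈ -0.36Δₒ.
II: Co sits in group 9; removing 2 electrons leaves Co²⁺ with 9 − 2 = 7 d electrons; Tetrahedral splitting is small, so the complex is high-spin; e⁴ t₂³, CFSE = -1.2Δₜ ≈ -0.53Δₒ.
So II has the larger |CFSE|.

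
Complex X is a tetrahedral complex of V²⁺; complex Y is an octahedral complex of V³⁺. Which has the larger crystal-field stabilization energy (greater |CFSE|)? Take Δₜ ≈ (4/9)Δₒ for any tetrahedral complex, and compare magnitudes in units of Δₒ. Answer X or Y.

X: Group 5 minus oxidation state +2 gives a d³ configuration for V²⁺; Tetrahedral splitting is small, so the complex is high-spin; e² t₂¹, CFSE = -0.8Δₜ ≈ -0.36Δₒ.
Y: V³⁺: group 5, so d-count = 5 − 3 = 2; t₂g² eg⁰, CFSE = -0.8Δₒ.
So Y has the larger |CFSE|.

Y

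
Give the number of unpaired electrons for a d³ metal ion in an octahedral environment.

Configuration: t2g^3 e_g^0, giving 3 unpaired electrons.

3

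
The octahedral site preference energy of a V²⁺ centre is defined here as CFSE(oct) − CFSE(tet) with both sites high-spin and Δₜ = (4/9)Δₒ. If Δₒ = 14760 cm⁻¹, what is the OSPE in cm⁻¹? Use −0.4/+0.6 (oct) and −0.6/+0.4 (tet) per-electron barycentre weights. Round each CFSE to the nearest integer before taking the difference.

Group 5 minus oxidation state +2 gives a d³ configuration for V²⁺.
In an octahedral site d³ (HS) is t₂g³ eg⁰, giving CFSE(oct) = -1.2Δₒ = -17712 cm⁻¹.
Tetrahedral e² t₂¹ gives -0.8Δₜ = -0.8 × (4/9) × 14760 = -5248 cm⁻¹.
OSPE = CFSE(oct) − CFSE(tet) = -17712 − (-5248) = -12464 cm⁻¹.

-12464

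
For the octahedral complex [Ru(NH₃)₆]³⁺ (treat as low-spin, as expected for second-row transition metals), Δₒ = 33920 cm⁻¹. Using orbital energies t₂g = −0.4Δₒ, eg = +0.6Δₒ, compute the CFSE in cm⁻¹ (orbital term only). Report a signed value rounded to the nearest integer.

-67840

NH₃ is neutral, so the +3 overall charge sits on Ru: oxidation state +3.
Group 8 minus oxidation state +3 gives a d⁵ configuration for Ru³⁺.
Configuration: t₂g⁵ eg⁰.
Orbital CFSE = 5(-0.4) + 0(0.6) = -2.0Δₒ = -2.0 × 33920 = -67840 cm⁻¹.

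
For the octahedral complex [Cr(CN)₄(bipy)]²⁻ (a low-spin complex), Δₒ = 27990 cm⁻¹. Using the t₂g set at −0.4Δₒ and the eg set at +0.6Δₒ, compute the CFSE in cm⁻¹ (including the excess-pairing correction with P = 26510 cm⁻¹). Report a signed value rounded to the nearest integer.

Ligand charges: 4×(-1) from CN⁻ and 1×(+0) from bipy sum to -4; with overall charge -2, Cr is +2.
Group 6 minus oxidation state +2 gives a d⁴ configuration for Cr²⁺.
Configuration: t₂g⁴ eg⁰.
Orbital CFSE = 4(-0.4) + 0(0.6) = -1.6Δₒ = -1.6 × 27990 = -44784 cm⁻¹.
Relative to high-spin t₂g³ eg¹ (0 paired), the low-spin configuration has 1 additional pair, contributing +1 × 26510 = +26510 cm⁻¹.
Overall CFSE = -44784 + 26510 = -18274 cm⁻¹.

-18274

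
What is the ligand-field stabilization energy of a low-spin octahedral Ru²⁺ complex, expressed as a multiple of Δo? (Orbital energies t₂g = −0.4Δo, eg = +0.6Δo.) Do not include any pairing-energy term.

Ru is in group 8, so Ru²⁺ is d⁶ (8 − 2 = 6).
Configuration: t₂g⁶ eg⁰.
CFSE = 6(-0.4Δo) + 0(0.6Δo) = -2.4Δo + 0.0Δo = -2.4Δo.

-2.4 Δo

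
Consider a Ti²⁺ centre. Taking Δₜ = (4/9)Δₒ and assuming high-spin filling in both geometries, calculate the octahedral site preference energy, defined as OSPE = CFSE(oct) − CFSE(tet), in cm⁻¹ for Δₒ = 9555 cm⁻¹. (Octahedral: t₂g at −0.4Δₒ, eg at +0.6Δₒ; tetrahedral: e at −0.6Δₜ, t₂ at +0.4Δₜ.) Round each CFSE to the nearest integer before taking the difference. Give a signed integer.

Ti is in group 4, so Ti²⁺ is d² (4 − 2 = 2).
In an octahedral site d² (HS) is t₂g² eg⁰, giving CFSE(oct) = -0.8Δₒ = -7644 cm⁻¹.
In a tetrahedral site the filling is e² t₂⁰: CFSE(tet) = -1.2Δₜ = -1.2 × (4/9)(9555) = -5096 cm⁻¹.
OSPE = -7644 − (-5096) = -2548 cm⁻¹.

-2548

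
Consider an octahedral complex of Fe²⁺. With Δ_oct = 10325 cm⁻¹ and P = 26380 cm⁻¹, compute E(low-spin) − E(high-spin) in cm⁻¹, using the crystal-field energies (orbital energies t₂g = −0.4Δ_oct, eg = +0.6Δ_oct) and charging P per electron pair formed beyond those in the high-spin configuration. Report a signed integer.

Fe is in group 8, so Fe²⁺ is d⁶ (8 − 2 = 6).
In the high-spin limit (t₂g⁴ eg²) the orbital term is -0.4Δ_oct = -4130 cm⁻¹, with no excess pairing.
Low-spin: t₂g⁶ eg⁰, orbital CFSE = -2.4Δ_oct = -24780 cm⁻¹; plus 2 excess pairs × P = +52760 cm⁻¹; total 27980 cm⁻¹.
E(LS) − E(HS) = 27980 − (-4130) = 32110 cm⁻¹.

32110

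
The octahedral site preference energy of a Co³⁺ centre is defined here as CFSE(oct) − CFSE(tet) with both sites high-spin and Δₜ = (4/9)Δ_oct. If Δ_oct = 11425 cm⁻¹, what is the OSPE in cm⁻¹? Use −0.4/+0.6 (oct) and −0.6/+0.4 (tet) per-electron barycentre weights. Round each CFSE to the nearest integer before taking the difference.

Co sits in group 9; removing 3 electrons leaves Co³⁺ with 9 − 3 = 6 d electrons.
Octahedral (high-spin): t₂g⁴ eg², CFSE = 4(−0.4) + 2(+0.6) = -0.4Δ_oct = -0.4 × 11425 = -4570 cm⁻¹.
Tetrahedral e³ t₂³ gives -0.6Δₜ = -0.6 × (4/9) × 11425 = -3047 cm⁻¹.
OSPE = -4570 − (-3047) = -1523 cm⁻¹.

-1523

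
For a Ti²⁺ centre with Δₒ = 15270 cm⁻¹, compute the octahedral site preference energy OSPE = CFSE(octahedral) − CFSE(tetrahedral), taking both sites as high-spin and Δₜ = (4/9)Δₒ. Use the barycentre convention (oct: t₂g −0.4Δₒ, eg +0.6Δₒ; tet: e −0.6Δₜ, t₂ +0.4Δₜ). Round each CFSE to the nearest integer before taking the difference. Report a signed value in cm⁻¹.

Ti is in group 4, so Ti²⁺ is d² (4 − 2 = 2).
Octahedral high-spin t2g^2 e_g^0: CFSE = -0.8 × 15270 = -12216 cm⁻¹.
In a tetrahedral site the filling is e^2 t2^0: CFSE(tet) = -1.2Δₜ = -1.2 × (4/9)(15270) = -8144 cm⁻¹.
Subtracting, OSPE = -12216 − (-8144) = -4072 cm⁻¹.

-4072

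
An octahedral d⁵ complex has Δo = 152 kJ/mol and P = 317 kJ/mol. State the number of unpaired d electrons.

5

Here Δo < P (152 < 317), so the high-spin state is favoured.
Configuration: t2g^3 e_g^2.
Unpaired electrons: 5.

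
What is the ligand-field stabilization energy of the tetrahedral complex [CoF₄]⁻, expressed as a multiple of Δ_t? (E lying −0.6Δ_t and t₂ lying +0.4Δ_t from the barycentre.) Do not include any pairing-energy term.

-0.6 Δ_t

Each F⁻ contributes -1; 4 × (-1) = -4. With overall charge -1, Co is in the +3 oxidation state.
Co sits in group 9; removing 3 electrons leaves Co³⁺ with 9 − 3 = 6 d electrons.
Tetrahedral splitting is small, so the complex is high-spin.
Configuration: e³ t₂³.
CFSE = 3(-0.6Δ_t) + 3(0.4Δ_t) = -1.8Δ_t + 1.2Δ_t = -0.6Δ_t.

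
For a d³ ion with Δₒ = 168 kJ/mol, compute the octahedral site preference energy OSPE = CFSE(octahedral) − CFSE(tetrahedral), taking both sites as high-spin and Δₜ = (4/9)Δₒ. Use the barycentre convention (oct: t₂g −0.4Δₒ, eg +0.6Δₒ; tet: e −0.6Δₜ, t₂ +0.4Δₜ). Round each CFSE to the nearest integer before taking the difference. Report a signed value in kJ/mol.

Octahedral (high-spin): t₂g³ eg⁰, CFSE = 3(−0.4) + 0(+0.6) = -1.2Δₒ = -1.2 × 168 = -202 kJ/mol.
In a tetrahedral site the filling is e² t₂¹: CFSE(tet) = -0.8Δₜ = -0.8 × (4/9)(168) = -60 kJ/mol.
OSPE = -202 − (-60) = -142 kJ/mol.

-142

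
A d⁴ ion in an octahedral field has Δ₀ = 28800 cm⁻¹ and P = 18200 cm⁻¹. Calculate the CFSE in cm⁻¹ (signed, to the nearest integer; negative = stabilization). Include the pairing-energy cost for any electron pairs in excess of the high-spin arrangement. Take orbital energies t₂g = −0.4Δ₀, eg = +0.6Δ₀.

-27880

Δ₀ > P, so pairing is preferred: the ground state is low-spin.
That gives t₂g⁴ eg⁰.
Orbital CFSE = -1.6Δ₀ = -1.6 × 28800 = -46080 cm⁻¹.
Excess pairs vs high-spin: 1 − 0 = 1; pairing cost = +18200 cm⁻¹.
Net CFSE = -46080 + 18200 = -27880 cm⁻¹.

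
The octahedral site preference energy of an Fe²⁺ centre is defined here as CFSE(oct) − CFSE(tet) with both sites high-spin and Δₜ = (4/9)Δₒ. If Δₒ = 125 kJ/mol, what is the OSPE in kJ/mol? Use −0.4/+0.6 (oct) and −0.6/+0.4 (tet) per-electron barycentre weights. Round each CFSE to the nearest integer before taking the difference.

-17

Fe²⁺: group 8, so d-count = 8 − 2 = 6.
Octahedral (high-spin): t₂g⁴ eg², CFSE = 4(−0.4) + 2(+0.6) = -0.4Δₒ = -0.4 × 125 = -50 kJ/mol.
In a tetrahedral site the filling is e³ t₂³: CFSE(tet) = -0.6Δₜ = -0.6 × (4/9)(125) = -33 kJ/mol.
OSPE = -50 − (-33) = -17 kJ/mol.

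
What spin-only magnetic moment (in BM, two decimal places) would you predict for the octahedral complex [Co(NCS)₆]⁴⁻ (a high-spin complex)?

3.87 BM

Each NCS⁻ contributes -1; 6 × (-1) = -6. With overall charge -4, Co is in the +2 oxidation state.
Co sits in group 9; removing 2 electrons leaves Co²⁺ with 9 − 2 = 7 d electrons.
Configuration: t₂g⁵ eg² → 3 unpaired electrons.
μ(spin-only) = √[3(3+2)] = √15 ≈ 3.87 BM.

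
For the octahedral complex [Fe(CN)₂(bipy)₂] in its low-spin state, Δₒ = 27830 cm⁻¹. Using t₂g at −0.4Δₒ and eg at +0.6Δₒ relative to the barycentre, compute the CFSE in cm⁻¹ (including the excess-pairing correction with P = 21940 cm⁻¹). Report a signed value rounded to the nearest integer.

-22912

Ligand charges: 2×(-1) from CN⁻ and 2×(+0) from bipy sum to -2; with overall charge +0, Fe is +2.
Group 8 minus oxidation state +2 gives a d⁶ configuration for Fe²⁺.
The d⁶ electrons fill as t₂g⁶ eg⁰.
CFSE(orbital) = 6×(-0.4Δₒ) + 0×(0.6Δₒ) = -2.4Δₒ; with Δₒ = 27830 cm⁻¹ that is -66792 cm⁻¹.
High-spin d⁶ would be t₂g⁴ eg² with 1 pair; low-spin has 3, so 2 excess pairs cost +2P = +43880 cm⁻¹.
Overall CFSE = -66792 + 43880 = -22912 cm⁻¹.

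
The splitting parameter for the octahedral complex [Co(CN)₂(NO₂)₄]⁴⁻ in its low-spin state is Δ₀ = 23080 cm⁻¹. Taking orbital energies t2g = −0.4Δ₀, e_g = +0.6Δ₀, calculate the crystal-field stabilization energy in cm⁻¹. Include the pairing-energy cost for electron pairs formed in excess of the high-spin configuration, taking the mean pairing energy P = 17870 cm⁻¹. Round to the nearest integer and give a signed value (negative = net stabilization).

Ligand charges: 2×(-1) from CN⁻ and 4×(-1) from NO₂⁻ sum to -6; with overall charge -4, Co is +2.
Co sits in group 9; removing 2 electrons leaves Co²⁺ with 9 − 2 = 7 d electrons.
Configuration: t2g^6 e_g^1.
CFSE(orbital) = 6×(-0.4Δ₀) + 1×(0.6Δ₀) = -1.8Δ₀; with Δ₀ = 23080 cm⁻¹ that is -41544 cm⁻¹.
Relative to high-spin t2g^5 e_g^2 (2 paired), the low-spin configuration has 1 additional pair, contributing +1 × 17870 = +17870 cm⁻¹.
Combining: -41544 + 17870 = -23674 cm⁻¹.

-23674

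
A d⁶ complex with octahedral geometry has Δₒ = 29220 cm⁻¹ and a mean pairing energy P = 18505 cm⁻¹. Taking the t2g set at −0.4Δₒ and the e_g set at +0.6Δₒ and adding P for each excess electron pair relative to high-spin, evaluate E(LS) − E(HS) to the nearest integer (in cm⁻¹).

-21430

In the high-spin limit (t2g^4 e_g^2) the orbital term is -0.4Δₒ = -11688 cm⁻¹, with no excess pairing.
Low-spin: t2g^6 e_g^0, orbital CFSE = -2.4Δₒ = -70128 cm⁻¹; plus 2 excess pairs × P = +37010 cm⁻¹; total -33118 cm⁻¹.
E(LS) − E(HS) = -33118 − (-11688) = -21430 cm⁻¹.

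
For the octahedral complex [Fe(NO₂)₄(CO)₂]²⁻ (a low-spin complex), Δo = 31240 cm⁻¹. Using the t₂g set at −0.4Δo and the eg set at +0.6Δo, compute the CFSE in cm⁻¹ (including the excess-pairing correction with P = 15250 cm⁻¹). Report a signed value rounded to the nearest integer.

Ligand charges: 4×(-1) from NO₂⁻ and 2×(+0) from CO sum to -4; with overall charge -2, Fe is +2.
Fe sits in group 8; removing 2 electrons leaves Fe²⁺ with 8 − 2 = 6 d electrons.
The d⁶ electrons fill as t₂g⁶ eg⁰.
Orbital CFSE = 6(-0.4) + 0(0.6) = -2.4Δo = -2.4 × 31240 = -74976 cm⁻¹.
Pairing penalty: 3 pairs vs 1 in the high-spin reference → 2 extra × P = 30500 cm⁻¹.
Combining: -74976 + 30500 = -44476 cm⁻¹.

-44476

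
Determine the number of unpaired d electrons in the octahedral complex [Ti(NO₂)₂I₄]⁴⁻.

2

Ligand charges: 2×(-1) from NO₂⁻ and 4×(-1) from I⁻ sum to -6; with overall charge -4, Ti is +2.
Ti²⁺: group 4, so d-count = 4 − 2 = 2.
Configuration: t₂g² eg⁰, giving 2 unpaired electrons.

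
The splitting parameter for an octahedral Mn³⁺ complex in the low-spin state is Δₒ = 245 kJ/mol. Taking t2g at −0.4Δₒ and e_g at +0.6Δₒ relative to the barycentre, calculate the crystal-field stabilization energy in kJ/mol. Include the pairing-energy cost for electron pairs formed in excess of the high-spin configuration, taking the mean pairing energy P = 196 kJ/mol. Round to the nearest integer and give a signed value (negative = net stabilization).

Group 7 minus oxidation state +3 gives a d⁴ configuration for Mn³⁺.
The d⁴ electrons fill as t2g^4 e_g^0.
CFSE(orbital) = 4×(-0.4Δₒ) + 0×(0.6Δₒ) = -1.6Δₒ; with Δₒ = 245 kJ/mol that is -392 kJ/mol.
Relative to high-spin t2g^3 e_g^1 (0 paired), the low-spin configuration has 1 additional pair, contributing +1 × 196 = +196 kJ/mol.
Combining: -392 + 196 = -196 kJ/mol.

-196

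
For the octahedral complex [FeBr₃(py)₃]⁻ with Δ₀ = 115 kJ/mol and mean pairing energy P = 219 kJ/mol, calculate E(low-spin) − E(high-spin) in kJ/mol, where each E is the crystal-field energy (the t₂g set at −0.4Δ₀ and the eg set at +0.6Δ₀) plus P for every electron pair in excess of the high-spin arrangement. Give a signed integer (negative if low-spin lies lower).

Ligand charges: 3×(-1) from Br⁻ and 3×(+0) from py sum to -3; with overall charge -1, Fe is +2.
Fe sits in group 8; removing 2 electrons leaves Fe²⁺ with 8 − 2 = 6 d electrons.
High-spin d⁶ fills as t₂g⁴ eg² with CFSE 4(−0.4) + 2(+0.6) = -0.4Δ₀ = -46 kJ/mol.
Low-spin: t₂g⁶ eg⁰, orbital CFSE = -2.4Δ₀ = -276 kJ/mol; plus 2 excess pairs × P = +438 kJ/mol; total 162 kJ/mol.
Thus E(LS) − E(HS) = 208 kJ/mol.

208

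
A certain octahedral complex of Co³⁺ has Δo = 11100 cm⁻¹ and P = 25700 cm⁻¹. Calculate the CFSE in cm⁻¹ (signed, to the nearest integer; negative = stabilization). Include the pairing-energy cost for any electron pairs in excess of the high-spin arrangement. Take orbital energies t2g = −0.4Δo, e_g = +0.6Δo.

-4440

Group 9 minus oxidation state +3 gives a d⁶ configuration for Co³⁺.
Since Δo = 11100 cm⁻¹ < P = 25700 cm⁻¹, the complex adopts the high-spin configuration.
Configuration: t2g^4 e_g^2.
Orbital CFSE = -0.4Δo = -0.4 × 11100 = -4440 cm⁻¹.
High-spin has no excess pairs, so no pairing correction applies.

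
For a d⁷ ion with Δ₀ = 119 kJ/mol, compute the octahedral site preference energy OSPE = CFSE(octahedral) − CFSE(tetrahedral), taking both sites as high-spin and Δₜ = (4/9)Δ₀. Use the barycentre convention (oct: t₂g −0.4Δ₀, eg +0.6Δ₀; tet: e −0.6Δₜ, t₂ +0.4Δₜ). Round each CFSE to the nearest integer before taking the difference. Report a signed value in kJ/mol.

Octahedral high-spin t₂g⁵ eg²: CFSE = -0.8 × 119 = -95 kJ/mol.
Tetrahedral e⁴ t₂³ gives -1.2Δₜ = -1.2 × (4/9) × 119 = -63 kJ/mol.
Subtracting, OSPE = -95 − (-63) = -32 kJ/mol.

-32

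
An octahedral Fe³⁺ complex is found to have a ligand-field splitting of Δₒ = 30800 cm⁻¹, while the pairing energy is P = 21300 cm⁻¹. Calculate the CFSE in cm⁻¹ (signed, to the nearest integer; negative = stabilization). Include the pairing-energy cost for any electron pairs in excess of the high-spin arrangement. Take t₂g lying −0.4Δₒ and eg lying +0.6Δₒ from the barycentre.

Group 8 minus oxidation state +3 gives a d⁵ configuration for Fe³⁺.
Δₒ > P, so pairing is preferred: the ground state is low-spin.
Configuration: t₂g⁵ eg⁰.
Orbital CFSE = -2.0Δₒ = -2.0 × 30800 = -61600 cm⁻¹.
Excess pairs vs high-spin: 2 − 0 = 2; pairing cost = +42600 cm⁻¹.
Net CFSE = -61600 + 42600 = -19000 cm⁻¹.

-19000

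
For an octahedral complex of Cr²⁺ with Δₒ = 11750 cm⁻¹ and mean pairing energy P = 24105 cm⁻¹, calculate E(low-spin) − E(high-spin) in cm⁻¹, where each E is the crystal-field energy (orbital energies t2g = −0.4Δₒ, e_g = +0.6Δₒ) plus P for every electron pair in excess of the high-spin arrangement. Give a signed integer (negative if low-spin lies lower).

Cr is in group 6, so Cr²⁺ is d⁴ (6 − 2 = 4).
High-spin: t2g^3 e_g^1, CFSE = -0.6Δₒ = -7050 cm⁻¹.
Low-spin t2g^4 e_g^0 gives -1.6Δₒ = -18800 cm⁻¹, but forming 1 extra pair costs 1P = 24105 cm⁻¹, so E(LS) = -18800 + 24105 = 5305 cm⁻¹.
The difference is 5305 − (-7050) = 12355 cm⁻¹, so high-spin lies lower.

12355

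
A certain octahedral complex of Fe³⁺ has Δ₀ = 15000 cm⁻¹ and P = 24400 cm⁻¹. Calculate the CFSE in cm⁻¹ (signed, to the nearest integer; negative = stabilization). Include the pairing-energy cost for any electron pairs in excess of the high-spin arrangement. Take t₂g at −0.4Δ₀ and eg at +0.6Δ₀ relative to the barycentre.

Fe sits in group 8; removing 3 electrons leaves Fe³⁺ with 8 − 3 = 5 d electrons.
Here Δ₀ < P (15000 < 24400), so the high-spin state is favoured.
Configuration: t₂g³ eg².
Orbital CFSE = 0.0Δ₀ = 0.0 × 15000 = 0 cm⁻¹.
High-spin has no excess pairs, so no pairing correction applies.

0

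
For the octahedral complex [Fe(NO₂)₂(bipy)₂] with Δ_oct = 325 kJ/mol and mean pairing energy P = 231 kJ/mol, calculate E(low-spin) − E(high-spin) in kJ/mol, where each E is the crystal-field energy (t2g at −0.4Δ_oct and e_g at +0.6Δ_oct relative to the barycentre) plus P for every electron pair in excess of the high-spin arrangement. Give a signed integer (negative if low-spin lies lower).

-188

Ligand charges: 2×(-1) from NO₂⁻ and 2×(+0) from bipy sum to -2; with overall charge +0, Fe is +2.
Fe is in group 8, so Fe²⁺ is d⁶ (8 − 2 = 6).
High-spin d⁶ fills as t2g^4 e_g^2 with CFSE 4(−0.4) + 2(+0.6) = -0.4Δ_oct = -130 kJ/mol.
Low-spin t2g^6 e_g^0 gives -2.4Δ_oct = -780 kJ/mol, but forming 2 extra pairs costs 2P = 462 kJ/mol, so E(LS) = -780 + 462 = -318 kJ/mol.
Thus E(LS) − E(HS) = -188 kJ/mol.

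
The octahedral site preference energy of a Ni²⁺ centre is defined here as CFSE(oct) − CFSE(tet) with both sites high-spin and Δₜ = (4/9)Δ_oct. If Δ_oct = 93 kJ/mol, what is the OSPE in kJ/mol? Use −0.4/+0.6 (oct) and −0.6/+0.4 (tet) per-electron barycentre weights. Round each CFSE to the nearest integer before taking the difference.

Ni is in group 10, so Ni²⁺ is d⁸ (10 − 2 = 8).
In an octahedral site d⁸ (HS) is t2g^6 e_g^2, giving CFSE(oct) = -1.2Δ_oct = -112 kJ/mol.
In a tetrahedral site the filling is e^4 t2^4: CFSE(tet) = -0.8Δₜ = -0.8 × (4/9)(93) = -33 kJ/mol.
Subtracting, OSPE = -112 − (-33) = -79 kJ/mol.

-79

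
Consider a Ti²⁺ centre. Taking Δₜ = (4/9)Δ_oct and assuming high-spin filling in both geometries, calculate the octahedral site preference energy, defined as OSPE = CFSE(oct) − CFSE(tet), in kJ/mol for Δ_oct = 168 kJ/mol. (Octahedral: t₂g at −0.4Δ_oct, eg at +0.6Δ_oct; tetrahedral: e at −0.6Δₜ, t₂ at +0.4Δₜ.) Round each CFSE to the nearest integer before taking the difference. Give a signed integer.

Ti sits in group 4; removing 2 electrons leaves Ti²⁺ with 4 − 2 = 2 d electrons.
Octahedral high-spin t2g^2 e_g^0: CFSE = -0.8 × 168 = -134 kJ/mol.
Tetrahedral: e^2 t2^0, CFSE = 2(−0.6) + 0(+0.4) = -1.2Δₜ = -1.2 × (4/9) × 168 = -90 kJ/mol.
OSPE = -134 − (-90) = -44 kJ/mol.

-44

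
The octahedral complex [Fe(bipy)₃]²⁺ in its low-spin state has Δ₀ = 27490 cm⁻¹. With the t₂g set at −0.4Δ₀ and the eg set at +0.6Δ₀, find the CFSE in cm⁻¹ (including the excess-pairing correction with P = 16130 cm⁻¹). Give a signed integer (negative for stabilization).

bipy is neutral, so the +2 overall charge sits on Fe: oxidation state +2.
Fe is in group 8, so Fe²⁺ is d⁶ (8 − 2 = 6).
The d⁶ electrons fill as t₂g⁶ eg⁰.
Orbital CFSE = 6(-0.4) + 0(0.6) = -2.4Δ₀ = -2.4 × 27490 = -65976 cm⁻¹.
Relative to high-spin t₂g⁴ eg² (1 paired), the low-spin configuration has 2 additional pairs, contributing +2 × 16130 = +32260 cm⁻¹.
Overall CFSE = -65976 + 32260 = -33716 cm⁻¹.

-33716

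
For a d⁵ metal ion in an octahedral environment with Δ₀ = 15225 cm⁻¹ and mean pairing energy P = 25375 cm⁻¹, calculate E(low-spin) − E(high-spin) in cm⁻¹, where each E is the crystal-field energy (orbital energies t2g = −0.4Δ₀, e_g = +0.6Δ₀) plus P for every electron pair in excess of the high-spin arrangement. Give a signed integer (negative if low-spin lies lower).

In the high-spin limit (t2g^3 e_g^2) the orbital term is 0.0Δ₀ = 0 cm⁻¹, with no excess pairing.
For low-spin the configuration is t2g^5 e_g^0: orbital energy -2.0 × 15225 = -30450 cm⁻¹, and 2 additional pairs relative to high-spin add 50750 cm⁻¹, giving 20300 cm⁻¹.
The difference is 20300 − (0) = 20300 cm⁻¹, so high-spin lies lower.

20300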